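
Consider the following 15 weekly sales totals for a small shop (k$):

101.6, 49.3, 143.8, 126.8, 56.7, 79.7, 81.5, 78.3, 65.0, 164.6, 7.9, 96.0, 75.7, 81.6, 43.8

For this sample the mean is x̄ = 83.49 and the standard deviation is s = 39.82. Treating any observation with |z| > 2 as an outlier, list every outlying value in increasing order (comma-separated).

164.6

Cutoffs at x̄ ± 2s: 83.49 ± 2·39.82 = [3.85, 163.13].
164.6: z = 2.04, |z| > 2 → outlier.
Every other value lies within [3.85, 163.13].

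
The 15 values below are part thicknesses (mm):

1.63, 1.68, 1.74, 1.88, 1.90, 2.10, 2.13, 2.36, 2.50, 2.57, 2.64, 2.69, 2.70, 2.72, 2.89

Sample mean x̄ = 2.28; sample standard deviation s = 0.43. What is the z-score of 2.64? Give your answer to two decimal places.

z = (2.64 − 2.28) / 0.43 = 0.84.

0.84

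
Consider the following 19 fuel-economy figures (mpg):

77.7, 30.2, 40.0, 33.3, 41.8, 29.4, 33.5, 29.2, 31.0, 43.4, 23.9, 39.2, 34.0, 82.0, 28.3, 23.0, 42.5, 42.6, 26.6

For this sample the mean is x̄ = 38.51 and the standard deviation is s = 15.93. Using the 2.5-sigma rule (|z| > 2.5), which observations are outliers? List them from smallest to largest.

82.0

Cutoffs at x̄ ± 2.5s: 38.51 ± 2.5·15.93 = [-1.315, 78.335].
82.0: z = 2.73, |z| > 2.5 → outlier.
Every other value lies within [-1.315, 78.335].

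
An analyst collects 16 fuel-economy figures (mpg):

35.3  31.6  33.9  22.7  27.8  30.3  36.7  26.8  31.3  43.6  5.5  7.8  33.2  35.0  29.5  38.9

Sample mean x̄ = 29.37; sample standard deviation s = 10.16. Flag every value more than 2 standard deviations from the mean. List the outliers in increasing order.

5.5, 7.8

Cutoffs at x̄ ± 2s: 29.37 ± 2·10.16 = [9.05, 49.69].
5.5: z = -2.35, |z| > 2 → outlier.
7.8: z = -2.12, |z| > 2 → outlier.
Every other value lies within [9.05, 49.69].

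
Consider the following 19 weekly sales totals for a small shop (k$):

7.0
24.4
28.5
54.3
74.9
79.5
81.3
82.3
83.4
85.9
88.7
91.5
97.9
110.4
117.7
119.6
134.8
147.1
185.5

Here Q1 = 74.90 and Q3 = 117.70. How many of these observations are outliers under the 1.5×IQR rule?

IQR = 42.80; fences at 74.90 − 64.20 = 10.70 and 117.70 + 64.20 = 181.90.
Outside the cutoffs: 7.0, 185.5.

2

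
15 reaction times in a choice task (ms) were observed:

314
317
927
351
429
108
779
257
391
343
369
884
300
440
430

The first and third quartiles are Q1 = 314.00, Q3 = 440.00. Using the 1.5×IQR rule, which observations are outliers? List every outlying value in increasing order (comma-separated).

IQR = Q3 − Q1 = 440.00 − 314.00 = 126.00.
Lower fence = Q1 − 1.5·IQR = 314.00 − 189.00 = 125.00.
Upper fence = Q3 + 1.5·IQR = 440.00 + 189.00 = 629.00.
108 < 125.00 → outlier.
779 > 629.00 → outlier.
884 > 629.00 → outlier.
927 > 629.00 → outlier.
All remaining values lie within [125.00, 629.00].

108, 779, 884, 927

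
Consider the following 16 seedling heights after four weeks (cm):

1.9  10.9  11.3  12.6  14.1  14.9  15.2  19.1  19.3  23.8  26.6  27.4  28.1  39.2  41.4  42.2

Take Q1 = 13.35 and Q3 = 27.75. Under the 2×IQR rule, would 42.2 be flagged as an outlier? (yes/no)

IQR = Q3 − Q1 = 27.75 − 13.35 = 14.40.
Lower fence = Q1 − 2·IQR = 13.35 − 28.80 = -15.45.
Upper fence = Q3 + 2·IQR = 27.75 + 28.80 = 56.55.
42.2 lies within [-15.45, 56.55].

no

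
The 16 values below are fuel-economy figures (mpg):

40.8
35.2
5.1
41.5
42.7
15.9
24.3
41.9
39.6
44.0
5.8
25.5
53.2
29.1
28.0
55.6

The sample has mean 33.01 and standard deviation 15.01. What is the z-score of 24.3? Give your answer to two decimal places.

z = (24.3 − 33.01) / 15.01 = -0.58.

-0.58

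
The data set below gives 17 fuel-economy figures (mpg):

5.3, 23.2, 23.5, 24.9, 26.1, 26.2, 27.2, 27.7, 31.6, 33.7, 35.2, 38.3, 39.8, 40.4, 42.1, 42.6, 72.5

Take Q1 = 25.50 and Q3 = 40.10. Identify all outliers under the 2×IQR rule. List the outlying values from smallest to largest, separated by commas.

IQR = Q3 − Q1 = 40.10 − 25.50 = 14.60.
Lower fence = Q1 − 2·IQR = 25.50 − 29.20 = -3.70.
Upper fence = Q3 + 2·IQR = 40.10 + 29.20 = 69.30.
72.5 > 69.30 → outlier.
All remaining values lie within [-3.70, 69.30].

72.5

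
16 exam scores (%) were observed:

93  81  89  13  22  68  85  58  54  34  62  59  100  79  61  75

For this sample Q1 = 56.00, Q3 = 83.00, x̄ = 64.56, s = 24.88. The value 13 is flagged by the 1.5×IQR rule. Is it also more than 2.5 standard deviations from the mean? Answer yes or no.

no

z = (13 − 64.56) / 24.88 = -2.07.
|z| = 2.07 ≤ 2.5.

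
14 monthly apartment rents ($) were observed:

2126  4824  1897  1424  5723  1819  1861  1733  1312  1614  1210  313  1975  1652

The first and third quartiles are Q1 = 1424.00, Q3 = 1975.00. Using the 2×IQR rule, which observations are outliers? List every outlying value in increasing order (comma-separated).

313, 4824, 5723

IQR = Q3 − Q1 = 1975.00 − 1424.00 = 551.00.
Lower fence = Q1 − 2·IQR = 1424.00 − 1102.00 = 322.00.
Upper fence = Q3 + 2·IQR = 1975.00 + 1102.00 = 3077.00.
313 < 322.00 → outlier.
4824 > 3077.00 → outlier.
5723 > 3077.00 → outlier.
All remaining values lie within [322.00, 3077.00].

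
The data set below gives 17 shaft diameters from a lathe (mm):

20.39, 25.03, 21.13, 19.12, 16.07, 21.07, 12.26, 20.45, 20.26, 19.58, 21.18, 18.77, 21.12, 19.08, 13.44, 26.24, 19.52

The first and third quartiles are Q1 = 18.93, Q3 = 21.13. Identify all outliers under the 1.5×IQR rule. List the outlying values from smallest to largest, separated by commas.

12.26, 13.44, 25.03, 26.24

IQR = Q3 − Q1 = 21.13 − 18.93 = 2.20.
Lower fence = Q1 − 1.5·IQR = 18.93 − 3.30 = 15.63.
Upper fence = Q3 + 1.5·IQR = 21.13 + 3.30 = 24.43.
12.26 < 15.63 → outlier.
13.44 < 15.63 → outlier.
25.03 > 24.43 → outlier.
26.24 > 24.43 → outlier.
All remaining values lie within [15.63, 24.43].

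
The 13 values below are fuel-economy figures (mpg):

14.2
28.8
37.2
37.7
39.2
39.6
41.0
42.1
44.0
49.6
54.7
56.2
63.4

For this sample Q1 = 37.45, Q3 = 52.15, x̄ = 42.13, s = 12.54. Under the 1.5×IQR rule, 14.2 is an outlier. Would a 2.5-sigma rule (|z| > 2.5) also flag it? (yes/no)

no

z = (14.2 − 42.13) / 12.54 = -2.23.
|z| = 2.23 ≤ 2.5.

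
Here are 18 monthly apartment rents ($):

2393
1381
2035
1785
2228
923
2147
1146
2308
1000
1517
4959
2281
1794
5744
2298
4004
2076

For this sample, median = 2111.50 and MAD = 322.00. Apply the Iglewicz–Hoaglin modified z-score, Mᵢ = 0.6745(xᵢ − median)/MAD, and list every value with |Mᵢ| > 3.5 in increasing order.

|Mᵢ| > 3.5 ⇔ |xᵢ − 2111.50| > 3.5·322.00/0.6745 = 1670.87.
So outliers lie outside [440.63, 3782.37].
4004: M = 3.96 → outlier.
4959: M = 5.96 → outlier.
5744: M = 7.61 → outlier.

4004, 4959, 5744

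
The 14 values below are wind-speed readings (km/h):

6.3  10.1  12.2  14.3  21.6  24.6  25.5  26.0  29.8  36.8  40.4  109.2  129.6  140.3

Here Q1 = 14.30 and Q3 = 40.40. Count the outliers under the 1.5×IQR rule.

3

IQR = 26.10; fences at 14.30 − 39.15 = -24.85 and 40.40 + 39.15 = 79.55.
Outside the cutoffs: 109.2, 129.6, 140.3.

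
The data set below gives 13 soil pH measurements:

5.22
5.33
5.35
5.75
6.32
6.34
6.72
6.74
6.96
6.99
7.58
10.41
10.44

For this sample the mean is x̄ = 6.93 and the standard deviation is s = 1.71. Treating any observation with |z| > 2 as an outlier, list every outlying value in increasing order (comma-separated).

10.41, 10.44

Cutoffs at x̄ ± 2s: 6.93 ± 2·1.71 = [3.51, 10.35].
10.41: z = 2.04, |z| > 2 → outlier.
10.44: z = 2.05, |z| > 2 → outlier.
Every other value lies within [3.51, 10.35].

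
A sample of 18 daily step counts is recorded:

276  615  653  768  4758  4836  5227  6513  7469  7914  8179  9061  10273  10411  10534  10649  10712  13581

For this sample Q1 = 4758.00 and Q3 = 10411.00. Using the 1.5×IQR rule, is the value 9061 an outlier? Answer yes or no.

no

IQR = Q3 − Q1 = 10411.00 − 4758.00 = 5653.00.
Lower fence = Q1 − 1.5·IQR = 4758.00 − 8479.50 = -3721.50.
Upper fence = Q3 + 1.5·IQR = 10411.00 + 8479.50 = 18890.50.
9061 lies within [-3721.50, 18890.50].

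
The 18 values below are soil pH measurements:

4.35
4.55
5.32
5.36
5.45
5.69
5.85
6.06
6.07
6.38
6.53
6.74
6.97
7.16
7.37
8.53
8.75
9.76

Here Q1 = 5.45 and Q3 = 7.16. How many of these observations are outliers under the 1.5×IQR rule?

IQR = 1.71; fences at 5.45 − 2.565 = 2.885 and 7.16 + 2.565 = 9.725.
Outside the cutoffs: 9.76.

1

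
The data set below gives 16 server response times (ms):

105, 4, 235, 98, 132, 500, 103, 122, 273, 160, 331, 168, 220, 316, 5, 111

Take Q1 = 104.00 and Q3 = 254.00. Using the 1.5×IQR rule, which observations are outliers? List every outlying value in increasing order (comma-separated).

IQR = Q3 − Q1 = 254.00 − 104.00 = 150.00.
Lower fence = Q1 − 1.5·IQR = 104.00 − 225.00 = -121.00.
Upper fence = Q3 + 1.5·IQR = 254.00 + 225.00 = 479.00.
500 > 479.00 → outlier.
All remaining values lie within [-121.00, 479.00].

500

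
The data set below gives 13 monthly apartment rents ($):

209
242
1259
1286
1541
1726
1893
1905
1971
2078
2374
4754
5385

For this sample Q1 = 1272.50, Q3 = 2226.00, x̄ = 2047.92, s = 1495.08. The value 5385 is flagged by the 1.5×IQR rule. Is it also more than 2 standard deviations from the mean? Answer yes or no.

yes

z = (5385 − 2047.92) / 1495.08 = 2.23.
|z| = 2.23 > 2.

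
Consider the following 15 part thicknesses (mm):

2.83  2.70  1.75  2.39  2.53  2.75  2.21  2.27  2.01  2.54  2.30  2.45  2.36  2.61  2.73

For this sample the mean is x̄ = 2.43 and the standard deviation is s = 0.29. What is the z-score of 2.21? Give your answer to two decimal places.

-0.76

z = (2.21 − 2.43) / 0.29 = -0.76.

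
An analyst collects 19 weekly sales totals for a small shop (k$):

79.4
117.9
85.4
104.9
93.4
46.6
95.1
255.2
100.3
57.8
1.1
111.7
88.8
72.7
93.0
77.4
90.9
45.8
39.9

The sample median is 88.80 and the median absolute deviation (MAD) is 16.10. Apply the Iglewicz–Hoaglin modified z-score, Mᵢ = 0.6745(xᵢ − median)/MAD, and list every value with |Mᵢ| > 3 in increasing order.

|Mᵢ| > 3 ⇔ |xᵢ − 88.80| > 3·16.10/0.6745 = 71.61.
So outliers lie outside [17.19, 160.41].
1.1: M = -3.67 → outlier.
255.2: M = 6.97 → outlier.

1.1, 255.2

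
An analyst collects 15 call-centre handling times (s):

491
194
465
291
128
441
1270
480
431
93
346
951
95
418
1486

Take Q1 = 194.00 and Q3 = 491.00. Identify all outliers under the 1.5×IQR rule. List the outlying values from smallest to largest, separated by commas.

IQR = Q3 − Q1 = 491.00 − 194.00 = 297.00.
Lower fence = Q1 − 1.5·IQR = 194.00 − 445.50 = -251.50.
Upper fence = Q3 + 1.5·IQR = 491.00 + 445.50 = 936.50.
951 > 936.50 → outlier.
1270 > 936.50 → outlier.
1486 > 936.50 → outlier.
All remaining values lie within [-251.50, 936.50].

951, 1270, 1486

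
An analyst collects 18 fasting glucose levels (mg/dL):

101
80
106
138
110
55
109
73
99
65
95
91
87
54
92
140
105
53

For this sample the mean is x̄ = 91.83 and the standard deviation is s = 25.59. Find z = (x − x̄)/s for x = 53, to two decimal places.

-1.52

z = (53 − 91.83) / 25.59 = -1.52.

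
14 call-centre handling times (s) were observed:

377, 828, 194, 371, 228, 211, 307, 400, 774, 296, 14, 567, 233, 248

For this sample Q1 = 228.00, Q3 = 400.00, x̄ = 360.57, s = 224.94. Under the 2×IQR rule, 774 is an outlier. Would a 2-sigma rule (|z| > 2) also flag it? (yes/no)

z = (774 − 360.57) / 224.94 = 1.84.
|z| = 1.84 ≤ 2.

no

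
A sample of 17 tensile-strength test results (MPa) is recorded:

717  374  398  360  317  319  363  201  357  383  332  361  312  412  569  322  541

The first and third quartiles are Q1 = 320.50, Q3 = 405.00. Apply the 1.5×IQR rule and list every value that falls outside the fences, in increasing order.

541, 569, 717

IQR = Q3 − Q1 = 405.00 − 320.50 = 84.50.
Lower fence = Q1 − 1.5·IQR = 320.50 − 126.75 = 193.75.
Upper fence = Q3 + 1.5·IQR = 405.00 + 126.75 = 531.75.
541 > 531.75 → outlier.
569 > 531.75 → outlier.
717 > 531.75 → outlier.
All remaining values lie within [193.75, 531.75].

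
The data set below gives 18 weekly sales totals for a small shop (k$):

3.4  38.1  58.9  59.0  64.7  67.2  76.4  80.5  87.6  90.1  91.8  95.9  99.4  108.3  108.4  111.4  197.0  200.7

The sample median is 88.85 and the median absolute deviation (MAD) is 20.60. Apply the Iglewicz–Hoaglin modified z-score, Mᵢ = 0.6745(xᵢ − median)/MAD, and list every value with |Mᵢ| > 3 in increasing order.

197.0, 200.7

|Mᵢ| > 3 ⇔ |xᵢ − 88.85| > 3·20.60/0.6745 = 91.62.
So outliers lie outside [-2.77, 180.47].
197.0: M = 3.54 → outlier.
200.7: M = 3.66 → outlier.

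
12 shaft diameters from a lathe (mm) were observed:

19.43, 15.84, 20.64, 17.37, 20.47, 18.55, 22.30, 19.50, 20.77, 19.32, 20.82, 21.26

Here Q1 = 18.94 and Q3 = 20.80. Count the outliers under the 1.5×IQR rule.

1

IQR = 1.86; fences at 18.94 − 2.79 = 16.15 and 20.80 + 2.79 = 23.59.
Outside the cutoffs: 15.84.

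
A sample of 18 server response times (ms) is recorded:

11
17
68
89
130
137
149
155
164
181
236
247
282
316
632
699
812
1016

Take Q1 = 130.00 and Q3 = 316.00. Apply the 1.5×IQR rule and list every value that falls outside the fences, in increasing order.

IQR = Q3 − Q1 = 316.00 − 130.00 = 186.00.
Lower fence = Q1 − 1.5·IQR = 130.00 − 279.00 = -149.00.
Upper fence = Q3 + 1.5·IQR = 316.00 + 279.00 = 595.00.
632 > 595.00 → outlier.
699 > 595.00 → outlier.
812 > 595.00 → outlier.
1016 > 595.00 → outlier.
All remaining values lie within [-149.00, 595.00].

632, 699, 812, 1016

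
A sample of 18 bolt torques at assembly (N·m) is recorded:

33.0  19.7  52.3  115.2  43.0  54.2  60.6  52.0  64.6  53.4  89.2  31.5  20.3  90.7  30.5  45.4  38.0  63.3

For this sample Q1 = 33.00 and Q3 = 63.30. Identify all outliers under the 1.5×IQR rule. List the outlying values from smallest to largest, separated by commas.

115.2

IQR = Q3 − Q1 = 63.30 − 33.00 = 30.30.
Lower fence = Q1 − 1.5·IQR = 33.00 − 45.45 = -12.45.
Upper fence = Q3 + 1.5·IQR = 63.30 + 45.45 = 108.75.
115.2 > 108.75 → outlier.
All remaining values lie within [-12.45, 108.75].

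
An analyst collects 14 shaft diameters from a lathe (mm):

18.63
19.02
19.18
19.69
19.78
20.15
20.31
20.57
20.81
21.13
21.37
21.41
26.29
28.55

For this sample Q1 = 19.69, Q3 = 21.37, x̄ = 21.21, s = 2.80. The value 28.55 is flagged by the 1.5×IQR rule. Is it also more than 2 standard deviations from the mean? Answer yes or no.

z = (28.55 − 21.21) / 2.80 = 2.62.
|z| = 2.62 > 2.

yes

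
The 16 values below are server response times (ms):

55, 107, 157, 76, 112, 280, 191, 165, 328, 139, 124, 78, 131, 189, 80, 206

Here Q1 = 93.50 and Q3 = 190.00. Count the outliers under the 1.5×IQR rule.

0

IQR = 96.50; fences at 93.50 − 144.75 = -51.25 and 190.00 + 144.75 = 334.75.
Every value lies within the cutoffs.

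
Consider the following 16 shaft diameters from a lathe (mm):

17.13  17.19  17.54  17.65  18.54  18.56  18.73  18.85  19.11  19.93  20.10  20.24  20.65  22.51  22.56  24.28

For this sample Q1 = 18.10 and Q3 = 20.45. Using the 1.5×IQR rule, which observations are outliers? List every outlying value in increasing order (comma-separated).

24.28

IQR = Q3 − Q1 = 20.45 − 18.10 = 2.35.
Lower fence = Q1 − 1.5·IQR = 18.10 − 3.525 = 14.575.
Upper fence = Q3 + 1.5·IQR = 20.45 + 3.525 = 23.975.
24.28 > 23.975 → outlier.
All remaining values lie within [14.575, 23.975].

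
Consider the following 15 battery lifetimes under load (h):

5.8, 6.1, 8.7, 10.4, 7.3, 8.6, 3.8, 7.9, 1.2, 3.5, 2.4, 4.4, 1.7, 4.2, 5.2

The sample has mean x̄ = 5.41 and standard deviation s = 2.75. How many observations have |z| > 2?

0

Cutoffs: x̄ ± 2s = [-0.09, 10.91].
Every value lies within the cutoffs.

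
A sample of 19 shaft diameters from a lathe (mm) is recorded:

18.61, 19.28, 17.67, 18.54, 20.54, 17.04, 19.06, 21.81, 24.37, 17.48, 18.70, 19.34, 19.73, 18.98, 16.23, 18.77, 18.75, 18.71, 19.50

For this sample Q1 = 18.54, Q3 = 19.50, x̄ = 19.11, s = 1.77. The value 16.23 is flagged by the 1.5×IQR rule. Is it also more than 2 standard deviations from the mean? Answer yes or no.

no

z = (16.23 − 19.11) / 1.77 = -1.63.
|z| = 1.63 ≤ 2.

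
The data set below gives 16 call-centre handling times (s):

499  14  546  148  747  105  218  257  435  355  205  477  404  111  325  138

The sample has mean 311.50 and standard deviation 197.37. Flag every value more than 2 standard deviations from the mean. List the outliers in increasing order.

Cutoffs at x̄ ± 2s: 311.50 ± 2·197.37 = [-83.24, 706.24].
747: z = 2.21, |z| > 2 → outlier.
Every other value lies within [-83.24, 706.24].

747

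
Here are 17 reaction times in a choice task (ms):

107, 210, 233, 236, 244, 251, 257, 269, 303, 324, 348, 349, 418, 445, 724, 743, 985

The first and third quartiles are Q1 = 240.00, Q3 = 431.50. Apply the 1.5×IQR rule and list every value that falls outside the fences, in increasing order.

IQR = Q3 − Q1 = 431.50 − 240.00 = 191.50.
Lower fence = Q1 − 1.5·IQR = 240.00 − 287.25 = -47.25.
Upper fence = Q3 + 1.5·IQR = 431.50 + 287.25 = 718.75.
724 > 718.75 → outlier.
743 > 718.75 → outlier.
985 > 718.75 → outlier.
All remaining values lie within [-47.25, 718.75].

724, 743, 985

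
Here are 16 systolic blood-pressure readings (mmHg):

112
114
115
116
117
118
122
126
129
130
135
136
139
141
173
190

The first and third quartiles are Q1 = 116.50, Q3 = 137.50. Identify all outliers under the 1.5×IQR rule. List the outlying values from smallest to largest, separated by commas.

173, 190

IQR = Q3 − Q1 = 137.50 − 116.50 = 21.00.
Lower fence = Q1 − 1.5·IQR = 116.50 − 31.50 = 85.00.
Upper fence = Q3 + 1.5·IQR = 137.50 + 31.50 = 169.00.
173 > 169.00 → outlier.
190 > 169.00 → outlier.
All remaining values lie within [85.00, 169.00].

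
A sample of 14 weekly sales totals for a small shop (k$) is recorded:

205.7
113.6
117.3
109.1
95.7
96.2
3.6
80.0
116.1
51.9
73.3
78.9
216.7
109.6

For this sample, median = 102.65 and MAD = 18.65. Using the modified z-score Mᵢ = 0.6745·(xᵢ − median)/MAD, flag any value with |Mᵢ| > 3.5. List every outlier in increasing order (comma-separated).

|Mᵢ| > 3.5 ⇔ |xᵢ − 102.65| > 3.5·18.65/0.6745 = 96.78.
So outliers lie outside [5.87, 199.43].
3.6: M = -3.58 → outlier.
205.7: M = 3.73 → outlier.
216.7: M = 4.12 → outlier.

3.6, 205.7, 216.7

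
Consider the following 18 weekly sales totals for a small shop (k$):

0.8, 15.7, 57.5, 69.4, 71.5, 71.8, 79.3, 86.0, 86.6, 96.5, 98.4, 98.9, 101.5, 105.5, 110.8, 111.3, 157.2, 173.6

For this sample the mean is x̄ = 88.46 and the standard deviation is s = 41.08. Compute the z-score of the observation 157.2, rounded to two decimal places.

z = (157.2 − 88.46) / 41.08 = 1.67.

1.67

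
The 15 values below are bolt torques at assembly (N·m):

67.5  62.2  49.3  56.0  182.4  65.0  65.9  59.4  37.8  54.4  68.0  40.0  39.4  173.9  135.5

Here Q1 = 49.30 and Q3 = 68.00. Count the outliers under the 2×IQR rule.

IQR = 18.70; fences at 49.30 − 37.40 = 11.90 and 68.00 + 37.40 = 105.40.
Outside the cutoffs: 135.5, 173.9, 182.4.

3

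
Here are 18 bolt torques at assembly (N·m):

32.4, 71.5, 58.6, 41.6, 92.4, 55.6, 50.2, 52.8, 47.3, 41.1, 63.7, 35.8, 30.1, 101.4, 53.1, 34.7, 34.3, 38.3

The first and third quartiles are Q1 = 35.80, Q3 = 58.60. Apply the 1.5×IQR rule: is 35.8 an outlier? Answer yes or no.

no

IQR = Q3 − Q1 = 58.60 − 35.80 = 22.80.
Lower fence = Q1 − 1.5·IQR = 35.80 − 34.20 = 1.60.
Upper fence = Q3 + 1.5·IQR = 58.60 + 34.20 = 92.80.
35.8 lies within [1.60, 92.80].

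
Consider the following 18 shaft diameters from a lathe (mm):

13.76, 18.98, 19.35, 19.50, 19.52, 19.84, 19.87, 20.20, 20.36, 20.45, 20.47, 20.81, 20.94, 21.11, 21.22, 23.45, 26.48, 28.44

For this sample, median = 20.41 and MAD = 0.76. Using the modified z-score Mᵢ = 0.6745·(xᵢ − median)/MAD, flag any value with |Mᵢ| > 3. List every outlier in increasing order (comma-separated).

|Mᵢ| > 3 ⇔ |xᵢ − 20.41| > 3·0.76/0.6745 = 3.38.
So outliers lie outside [17.03, 23.79].
13.76: M = -5.90 → outlier.
26.48: M = 5.39 → outlier.
28.44: M = 7.13 → outlier.

13.76, 26.48, 28.44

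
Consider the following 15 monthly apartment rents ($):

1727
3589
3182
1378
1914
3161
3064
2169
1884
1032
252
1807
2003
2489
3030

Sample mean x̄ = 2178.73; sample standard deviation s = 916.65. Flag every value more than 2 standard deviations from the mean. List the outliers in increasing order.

Cutoffs at x̄ ± 2s: 2178.73 ± 2·916.65 = [345.43, 4012.03].
252: z = -2.10, |z| > 2 → outlier.
Every other value lies within [345.43, 4012.03].

252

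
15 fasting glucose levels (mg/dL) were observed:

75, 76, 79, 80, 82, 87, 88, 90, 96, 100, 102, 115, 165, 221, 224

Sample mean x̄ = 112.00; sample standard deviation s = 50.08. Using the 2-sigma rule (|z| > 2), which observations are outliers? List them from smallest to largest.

221, 224

Cutoffs at x̄ ± 2s: 112.00 ± 2·50.08 = [11.84, 212.16].
221: z = 2.18, |z| > 2 → outlier.
224: z = 2.24, |z| > 2 → outlier.
Every other value lies within [11.84, 212.16].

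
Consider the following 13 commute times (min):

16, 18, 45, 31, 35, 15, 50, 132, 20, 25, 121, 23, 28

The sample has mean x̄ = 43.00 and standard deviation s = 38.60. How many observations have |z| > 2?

Cutoffs: x̄ ± 2s = [-34.20, 120.20].
Outside the cutoffs: 121, 132.

2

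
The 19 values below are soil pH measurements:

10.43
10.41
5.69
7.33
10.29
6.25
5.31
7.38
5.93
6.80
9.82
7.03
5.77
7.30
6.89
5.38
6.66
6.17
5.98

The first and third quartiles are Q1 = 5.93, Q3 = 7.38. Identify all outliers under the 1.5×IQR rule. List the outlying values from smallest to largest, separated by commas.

IQR = Q3 − Q1 = 7.38 − 5.93 = 1.45.
Lower fence = Q1 − 1.5·IQR = 5.93 − 2.175 = 3.755.
Upper fence = Q3 + 1.5·IQR = 7.38 + 2.175 = 9.555.
9.82 > 9.555 → outlier.
10.29 > 9.555 → outlier.
10.41 > 9.555 → outlier.
10.43 > 9.555 → outlier.
All remaining values lie within [3.755, 9.555].

9.82, 10.29, 10.41, 10.43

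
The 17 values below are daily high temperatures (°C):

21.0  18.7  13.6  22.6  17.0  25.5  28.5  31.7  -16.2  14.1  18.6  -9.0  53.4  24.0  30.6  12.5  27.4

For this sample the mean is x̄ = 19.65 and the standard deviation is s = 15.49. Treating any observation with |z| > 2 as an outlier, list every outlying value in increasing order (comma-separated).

-16.2, 53.4

Cutoffs at x̄ ± 2s: 19.65 ± 2·15.49 = [-11.33, 50.63].
-16.2: z = -2.31, |z| > 2 → outlier.
53.4: z = 2.18, |z| > 2 → outlier.
Every other value lies within [-11.33, 50.63].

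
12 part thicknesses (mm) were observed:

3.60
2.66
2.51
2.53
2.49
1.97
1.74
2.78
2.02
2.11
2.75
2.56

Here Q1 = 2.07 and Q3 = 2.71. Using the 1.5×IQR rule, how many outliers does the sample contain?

IQR = 0.64; fences at 2.07 − 0.96 = 1.11 and 2.71 + 0.96 = 3.67.
Every value lies within the cutoffs.

0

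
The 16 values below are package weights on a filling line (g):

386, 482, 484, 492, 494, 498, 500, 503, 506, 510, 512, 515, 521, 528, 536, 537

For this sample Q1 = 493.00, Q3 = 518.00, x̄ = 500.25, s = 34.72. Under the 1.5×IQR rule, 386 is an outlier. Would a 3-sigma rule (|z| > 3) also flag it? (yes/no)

yes

z = (386 − 500.25) / 34.72 = -3.29.
|z| = 3.29 > 3.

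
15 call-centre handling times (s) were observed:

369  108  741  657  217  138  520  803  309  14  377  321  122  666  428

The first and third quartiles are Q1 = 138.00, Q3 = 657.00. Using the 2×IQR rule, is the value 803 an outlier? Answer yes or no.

IQR = Q3 − Q1 = 657.00 − 138.00 = 519.00.
Lower fence = Q1 − 2·IQR = 138.00 − 1038.00 = -900.00.
Upper fence = Q3 + 2·IQR = 657.00 + 1038.00 = 1695.00.
803 lies within [-900.00, 1695.00].

no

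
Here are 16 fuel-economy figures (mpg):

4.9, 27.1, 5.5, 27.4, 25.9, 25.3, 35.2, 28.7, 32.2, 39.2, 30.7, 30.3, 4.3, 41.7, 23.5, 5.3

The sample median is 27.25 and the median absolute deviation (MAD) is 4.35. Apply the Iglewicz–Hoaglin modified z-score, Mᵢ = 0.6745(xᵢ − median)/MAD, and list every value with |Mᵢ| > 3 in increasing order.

|Mᵢ| > 3 ⇔ |xᵢ − 27.25| > 3·4.35/0.6745 = 19.35.
So outliers lie outside [7.90, 46.60].
4.3: M = -3.56 → outlier.
4.9: M = -3.47 → outlier.
5.3: M = -3.40 → outlier.
5.5: M = -3.37 → outlier.

4.3, 4.9, 5.3, 5.5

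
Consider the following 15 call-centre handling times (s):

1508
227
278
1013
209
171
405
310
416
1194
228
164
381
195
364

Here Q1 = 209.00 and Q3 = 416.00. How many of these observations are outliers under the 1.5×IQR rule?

IQR = 207.00; fences at 209.00 − 310.50 = -101.50 and 416.00 + 310.50 = 726.50.
Outside the cutoffs: 1013, 1194, 1508.

3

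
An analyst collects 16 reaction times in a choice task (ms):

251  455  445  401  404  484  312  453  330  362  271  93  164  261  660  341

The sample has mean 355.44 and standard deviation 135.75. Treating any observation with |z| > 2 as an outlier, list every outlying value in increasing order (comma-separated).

660

Cutoffs at x̄ ± 2s: 355.44 ± 2·135.75 = [83.94, 626.94].
660: z = 2.24, |z| > 2 → outlier.
Every other value lies within [83.94, 626.94].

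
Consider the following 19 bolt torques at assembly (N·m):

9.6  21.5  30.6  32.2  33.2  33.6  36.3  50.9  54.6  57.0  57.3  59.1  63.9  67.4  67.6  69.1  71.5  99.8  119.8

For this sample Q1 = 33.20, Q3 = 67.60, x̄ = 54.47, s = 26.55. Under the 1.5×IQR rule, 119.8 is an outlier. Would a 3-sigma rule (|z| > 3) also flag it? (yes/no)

z = (119.8 − 54.47) / 26.55 = 2.46.
|z| = 2.46 ≤ 3.

no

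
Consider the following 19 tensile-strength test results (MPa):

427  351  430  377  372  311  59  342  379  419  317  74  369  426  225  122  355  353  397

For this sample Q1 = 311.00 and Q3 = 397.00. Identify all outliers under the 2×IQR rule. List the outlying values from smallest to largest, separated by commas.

59, 74, 122

IQR = Q3 − Q1 = 397.00 − 311.00 = 86.00.
Lower fence = Q1 − 2·IQR = 311.00 − 172.00 = 139.00.
Upper fence = Q3 + 2·IQR = 397.00 + 172.00 = 569.00.
59 < 139.00 → outlier.
74 < 139.00 → outlier.
122 < 139.00 → outlier.
All remaining values lie within [139.00, 569.00].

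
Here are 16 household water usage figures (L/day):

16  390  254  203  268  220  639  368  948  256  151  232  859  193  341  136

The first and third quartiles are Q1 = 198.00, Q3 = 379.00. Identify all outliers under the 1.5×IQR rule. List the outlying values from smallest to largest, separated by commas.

IQR = Q3 − Q1 = 379.00 − 198.00 = 181.00.
Lower fence = Q1 − 1.5·IQR = 198.00 − 271.50 = -73.50.
Upper fence = Q3 + 1.5·IQR = 379.00 + 271.50 = 650.50.
859 > 650.50 → outlier.
948 > 650.50 → outlier.
All remaining values lie within [-73.50, 650.50].

859, 948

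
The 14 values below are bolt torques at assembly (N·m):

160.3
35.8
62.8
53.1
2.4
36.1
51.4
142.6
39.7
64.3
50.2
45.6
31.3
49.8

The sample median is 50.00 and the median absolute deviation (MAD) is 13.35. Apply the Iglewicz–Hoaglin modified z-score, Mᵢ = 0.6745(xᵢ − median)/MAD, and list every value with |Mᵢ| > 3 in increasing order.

142.6, 160.3

|Mᵢ| > 3 ⇔ |xᵢ − 50.00| > 3·13.35/0.6745 = 59.38.
So outliers lie outside [-9.38, 109.38].
142.6: M = 4.68 → outlier.
160.3: M = 5.57 → outlier.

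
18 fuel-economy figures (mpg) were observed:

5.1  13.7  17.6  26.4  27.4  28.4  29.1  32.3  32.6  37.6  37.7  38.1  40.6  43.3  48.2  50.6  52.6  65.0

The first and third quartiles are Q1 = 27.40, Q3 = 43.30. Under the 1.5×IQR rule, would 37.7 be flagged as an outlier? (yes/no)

no

IQR = Q3 − Q1 = 43.30 − 27.40 = 15.90.
Lower fence = Q1 − 1.5·IQR = 27.40 − 23.85 = 3.55.
Upper fence = Q3 + 1.5·IQR = 43.30 + 23.85 = 67.15.
37.7 lies within [3.55, 67.15].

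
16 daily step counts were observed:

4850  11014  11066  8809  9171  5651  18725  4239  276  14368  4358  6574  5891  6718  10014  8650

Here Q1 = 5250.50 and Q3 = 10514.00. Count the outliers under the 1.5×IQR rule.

IQR = 5263.50; fences at 5250.50 − 7895.25 = -2644.75 and 10514.00 + 7895.25 = 18409.25.
Outside the cutoffs: 18725.

1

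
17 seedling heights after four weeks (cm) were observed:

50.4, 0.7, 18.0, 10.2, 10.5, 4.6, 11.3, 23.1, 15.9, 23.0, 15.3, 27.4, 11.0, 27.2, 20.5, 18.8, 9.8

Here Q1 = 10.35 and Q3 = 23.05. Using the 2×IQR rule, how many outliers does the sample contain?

IQR = 12.70; fences at 10.35 − 25.40 = -15.05 and 23.05 + 25.40 = 48.45.
Outside the cutoffs: 50.4.

1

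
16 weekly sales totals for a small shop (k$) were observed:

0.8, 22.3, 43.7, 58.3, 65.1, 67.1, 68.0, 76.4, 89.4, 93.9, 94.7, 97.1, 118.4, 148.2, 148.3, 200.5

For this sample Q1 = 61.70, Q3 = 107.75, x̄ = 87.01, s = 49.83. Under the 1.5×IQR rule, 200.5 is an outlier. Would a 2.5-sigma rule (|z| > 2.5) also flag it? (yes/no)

no

z = (200.5 − 87.01) / 49.83 = 2.28.
|z| = 2.28 ≤ 2.5.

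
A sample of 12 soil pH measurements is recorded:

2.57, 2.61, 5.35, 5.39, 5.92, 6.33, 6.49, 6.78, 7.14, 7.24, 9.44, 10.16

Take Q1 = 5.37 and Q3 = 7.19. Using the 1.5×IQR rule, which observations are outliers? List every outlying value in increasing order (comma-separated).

2.57, 2.61, 10.16

IQR = Q3 − Q1 = 7.19 − 5.37 = 1.82.
Lower fence = Q1 − 1.5·IQR = 5.37 − 2.73 = 2.64.
Upper fence = Q3 + 1.5·IQR = 7.19 + 2.73 = 9.92.
2.57 < 2.64 → outlier.
2.61 < 2.64 → outlier.
10.16 > 9.92 → outlier.
All remaining values lie within [2.64, 9.92].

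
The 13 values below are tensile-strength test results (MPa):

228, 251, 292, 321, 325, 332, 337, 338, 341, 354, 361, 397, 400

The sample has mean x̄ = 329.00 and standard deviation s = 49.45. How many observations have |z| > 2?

1

Cutoffs: x̄ ± 2s = [230.10, 427.90].
Outside the cutoffs: 228.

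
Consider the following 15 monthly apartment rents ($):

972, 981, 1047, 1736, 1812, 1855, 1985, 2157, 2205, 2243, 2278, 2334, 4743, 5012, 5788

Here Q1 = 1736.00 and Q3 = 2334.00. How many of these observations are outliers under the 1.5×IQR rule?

3

IQR = 598.00; fences at 1736.00 − 897.00 = 839.00 and 2334.00 + 897.00 = 3231.00.
Outside the cutoffs: 4743, 5012, 5788.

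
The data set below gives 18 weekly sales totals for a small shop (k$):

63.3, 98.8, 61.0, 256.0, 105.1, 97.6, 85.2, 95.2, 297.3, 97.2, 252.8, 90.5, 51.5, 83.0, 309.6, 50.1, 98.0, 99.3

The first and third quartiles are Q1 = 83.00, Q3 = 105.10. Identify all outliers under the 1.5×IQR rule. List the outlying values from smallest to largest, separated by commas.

252.8, 256.0, 297.3, 309.6

IQR = Q3 − Q1 = 105.10 − 83.00 = 22.10.
Lower fence = Q1 − 1.5·IQR = 83.00 − 33.15 = 49.85.
Upper fence = Q3 + 1.5·IQR = 105.10 + 33.15 = 138.25.
252.8 > 138.25 → outlier.
256.0 > 138.25 → outlier.
297.3 > 138.25 → outlier.
309.6 > 138.25 → outlier.
All remaining values lie within [49.85, 138.25].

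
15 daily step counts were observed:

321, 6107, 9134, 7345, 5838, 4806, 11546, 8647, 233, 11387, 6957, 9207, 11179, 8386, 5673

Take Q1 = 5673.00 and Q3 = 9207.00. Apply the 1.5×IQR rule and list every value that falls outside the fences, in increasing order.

IQR = Q3 − Q1 = 9207.00 − 5673.00 = 3534.00.
Lower fence = Q1 − 1.5·IQR = 5673.00 − 5301.00 = 372.00.
Upper fence = Q3 + 1.5·IQR = 9207.00 + 5301.00 = 14508.00.
233 < 372.00 → outlier.
321 < 372.00 → outlier.
All remaining values lie within [372.00, 14508.00].

233, 321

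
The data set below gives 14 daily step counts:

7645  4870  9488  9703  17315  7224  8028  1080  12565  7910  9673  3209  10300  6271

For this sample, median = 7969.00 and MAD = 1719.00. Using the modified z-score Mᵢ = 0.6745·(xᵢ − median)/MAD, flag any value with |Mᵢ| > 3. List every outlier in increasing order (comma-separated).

|Mᵢ| > 3 ⇔ |xᵢ − 7969.00| > 3·1719.00/0.6745 = 7645.66.
So outliers lie outside [323.34, 15614.66].
17315: M = 3.67 → outlier.

17315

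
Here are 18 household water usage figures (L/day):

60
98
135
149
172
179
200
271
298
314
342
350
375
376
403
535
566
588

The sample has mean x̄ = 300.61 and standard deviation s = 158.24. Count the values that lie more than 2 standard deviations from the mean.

Cutoffs: x̄ ± 2s = [-15.87, 617.09].
Every value lies within the cutoffs.

0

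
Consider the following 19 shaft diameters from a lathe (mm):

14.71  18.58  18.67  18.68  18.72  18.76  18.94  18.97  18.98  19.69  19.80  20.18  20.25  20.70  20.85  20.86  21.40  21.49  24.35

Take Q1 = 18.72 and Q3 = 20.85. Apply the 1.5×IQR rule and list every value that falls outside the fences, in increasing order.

IQR = Q3 − Q1 = 20.85 − 18.72 = 2.13.
Lower fence = Q1 − 1.5·IQR = 18.72 − 3.195 = 15.525.
Upper fence = Q3 + 1.5·IQR = 20.85 + 3.195 = 24.045.
14.71 < 15.525 → outlier.
24.35 > 24.045 → outlier.
All remaining values lie within [15.525, 24.045].

14.71, 24.35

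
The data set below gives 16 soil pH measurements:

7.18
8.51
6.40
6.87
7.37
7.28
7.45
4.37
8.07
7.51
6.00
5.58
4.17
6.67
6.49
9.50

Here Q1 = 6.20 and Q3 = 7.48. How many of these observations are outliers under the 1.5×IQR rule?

IQR = 1.28; fences at 6.20 − 1.92 = 4.28 and 7.48 + 1.92 = 9.40.
Outside the cutoffs: 4.17, 9.50.

2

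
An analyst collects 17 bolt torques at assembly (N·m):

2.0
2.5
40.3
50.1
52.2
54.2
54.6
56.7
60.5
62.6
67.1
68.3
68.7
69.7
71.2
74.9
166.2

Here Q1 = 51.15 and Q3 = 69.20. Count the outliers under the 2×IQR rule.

3

IQR = 18.05; fences at 51.15 − 36.10 = 15.05 and 69.20 + 36.10 = 105.30.
Outside the cutoffs: 2.0, 2.5, 166.2.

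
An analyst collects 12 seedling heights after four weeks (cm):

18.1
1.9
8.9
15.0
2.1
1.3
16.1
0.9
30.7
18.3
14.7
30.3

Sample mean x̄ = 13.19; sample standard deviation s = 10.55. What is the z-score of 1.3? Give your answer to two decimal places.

-1.13

z = (1.3 − 13.19) / 10.55 = -1.13.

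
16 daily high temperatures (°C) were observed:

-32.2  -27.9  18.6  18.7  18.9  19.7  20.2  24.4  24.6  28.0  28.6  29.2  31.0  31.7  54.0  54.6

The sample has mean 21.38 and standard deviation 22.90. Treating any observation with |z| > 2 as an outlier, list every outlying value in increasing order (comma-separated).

Cutoffs at x̄ ± 2s: 21.38 ± 2·22.90 = [-24.42, 67.18].
-32.2: z = -2.34, |z| > 2 → outlier.
-27.9: z = -2.15, |z| > 2 → outlier.
Every other value lies within [-24.42, 67.18].

-32.2, -27.9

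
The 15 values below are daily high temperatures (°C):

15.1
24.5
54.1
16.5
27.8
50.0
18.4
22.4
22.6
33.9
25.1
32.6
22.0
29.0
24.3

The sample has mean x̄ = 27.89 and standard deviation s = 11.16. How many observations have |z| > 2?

Cutoffs: x̄ ± 2s = [5.57, 50.21].
Outside the cutoffs: 54.1.

1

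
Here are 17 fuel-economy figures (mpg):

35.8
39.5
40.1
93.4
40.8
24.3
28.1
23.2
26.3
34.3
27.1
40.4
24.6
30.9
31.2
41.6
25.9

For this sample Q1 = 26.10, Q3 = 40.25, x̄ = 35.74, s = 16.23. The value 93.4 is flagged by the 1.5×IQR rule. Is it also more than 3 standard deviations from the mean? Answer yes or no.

yes

z = (93.4 − 35.74) / 16.23 = 3.55.
|z| = 3.55 > 3.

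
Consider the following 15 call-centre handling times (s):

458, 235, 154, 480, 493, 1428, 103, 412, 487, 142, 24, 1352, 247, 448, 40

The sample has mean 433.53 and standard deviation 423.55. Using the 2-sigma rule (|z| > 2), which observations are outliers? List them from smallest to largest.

Cutoffs at x̄ ± 2s: 433.53 ± 2·423.55 = [-413.57, 1280.63].
1352: z = 2.17, |z| > 2 → outlier.
1428: z = 2.35, |z| > 2 → outlier.
Every other value lies within [-413.57, 1280.63].

1352, 1428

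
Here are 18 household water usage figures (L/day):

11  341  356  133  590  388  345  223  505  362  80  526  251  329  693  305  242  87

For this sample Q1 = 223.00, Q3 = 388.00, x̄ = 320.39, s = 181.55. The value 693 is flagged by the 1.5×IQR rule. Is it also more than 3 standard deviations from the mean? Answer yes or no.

no

z = (693 − 320.39) / 181.55 = 2.05.
|z| = 2.05 ≤ 3.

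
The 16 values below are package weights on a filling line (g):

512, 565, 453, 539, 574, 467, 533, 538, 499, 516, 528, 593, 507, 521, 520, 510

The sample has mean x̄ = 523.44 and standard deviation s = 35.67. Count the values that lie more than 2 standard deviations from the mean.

0

Cutoffs: x̄ ± 2s = [452.10, 594.78].
Every value lies within the cutoffs.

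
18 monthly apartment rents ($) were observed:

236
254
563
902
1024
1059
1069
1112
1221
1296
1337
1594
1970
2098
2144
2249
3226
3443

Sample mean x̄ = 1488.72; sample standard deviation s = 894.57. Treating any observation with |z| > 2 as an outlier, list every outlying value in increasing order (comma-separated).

3443

Cutoffs at x̄ ± 2s: 1488.72 ± 2·894.57 = [-300.42, 3277.86].
3443: z = 2.18, |z| > 2 → outlier.
Every other value lies within [-300.42, 3277.86].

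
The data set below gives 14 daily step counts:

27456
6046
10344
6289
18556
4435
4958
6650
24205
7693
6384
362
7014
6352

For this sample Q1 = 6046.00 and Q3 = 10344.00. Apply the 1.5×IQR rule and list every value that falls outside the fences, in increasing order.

18556, 24205, 27456

IQR = Q3 − Q1 = 10344.00 − 6046.00 = 4298.00.
Lower fence = Q1 − 1.5·IQR = 6046.00 − 6447.00 = -401.00.
Upper fence = Q3 + 1.5·IQR = 10344.00 + 6447.00 = 16791.00.
18556 > 16791.00 → outlier.
24205 > 16791.00 → outlier.
27456 > 16791.00 → outlier.
All remaining values lie within [-401.00, 16791.00].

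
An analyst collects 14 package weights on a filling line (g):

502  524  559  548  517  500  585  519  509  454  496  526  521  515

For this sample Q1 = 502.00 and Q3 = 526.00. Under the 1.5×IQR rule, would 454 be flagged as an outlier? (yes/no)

IQR = Q3 − Q1 = 526.00 − 502.00 = 24.00.
Lower fence = Q1 − 1.5·IQR = 502.00 − 36.00 = 466.00.
Upper fence = Q3 + 1.5·IQR = 526.00 + 36.00 = 562.00.
454 lies below the lower fence.

yes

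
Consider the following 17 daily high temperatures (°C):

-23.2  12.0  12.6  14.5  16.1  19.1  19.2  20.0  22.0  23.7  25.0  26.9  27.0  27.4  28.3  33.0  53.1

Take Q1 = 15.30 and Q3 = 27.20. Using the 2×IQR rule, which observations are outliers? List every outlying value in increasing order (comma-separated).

-23.2, 53.1

IQR = Q3 − Q1 = 27.20 − 15.30 = 11.90.
Lower fence = Q1 − 2·IQR = 15.30 − 23.80 = -8.50.
Upper fence = Q3 + 2·IQR = 27.20 + 23.80 = 51.00.
-23.2 < -8.50 → outlier.
53.1 > 51.00 → outlier.
All remaining values lie within [-8.50, 51.00].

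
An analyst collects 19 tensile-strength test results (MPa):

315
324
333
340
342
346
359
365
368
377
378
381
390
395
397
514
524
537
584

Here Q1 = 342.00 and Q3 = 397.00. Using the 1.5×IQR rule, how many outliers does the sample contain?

4

IQR = 55.00; fences at 342.00 − 82.50 = 259.50 and 397.00 + 82.50 = 479.50.
Outside the cutoffs: 514, 524, 537, 584.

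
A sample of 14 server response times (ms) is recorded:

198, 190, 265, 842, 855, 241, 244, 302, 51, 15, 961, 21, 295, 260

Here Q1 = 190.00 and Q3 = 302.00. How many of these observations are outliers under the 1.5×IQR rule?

IQR = 112.00; fences at 190.00 − 168.00 = 22.00 and 302.00 + 168.00 = 470.00.
Outside the cutoffs: 15, 21, 842, 855, 961.

5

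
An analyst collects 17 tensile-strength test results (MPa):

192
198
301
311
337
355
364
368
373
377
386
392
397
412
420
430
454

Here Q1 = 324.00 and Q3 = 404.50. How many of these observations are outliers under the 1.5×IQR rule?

2

IQR = 80.50; fences at 324.00 − 120.75 = 203.25 and 404.50 + 120.75 = 525.25.
Outside the cutoffs: 192, 198.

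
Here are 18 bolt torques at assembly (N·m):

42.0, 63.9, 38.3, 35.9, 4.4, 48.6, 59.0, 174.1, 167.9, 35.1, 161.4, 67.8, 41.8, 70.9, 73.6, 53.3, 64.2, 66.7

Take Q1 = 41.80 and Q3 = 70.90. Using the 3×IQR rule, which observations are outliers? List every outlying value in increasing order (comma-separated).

161.4, 167.9, 174.1

IQR = Q3 − Q1 = 70.90 − 41.80 = 29.10.
Lower fence = Q1 − 3·IQR = 41.80 − 87.30 = -45.50.
Upper fence = Q3 + 3·IQR = 70.90 + 87.30 = 158.20.
161.4 > 158.20 → outlier.
167.9 > 158.20 → outlier.
174.1 > 158.20 → outlier.
All remaining values lie within [-45.50, 158.20].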